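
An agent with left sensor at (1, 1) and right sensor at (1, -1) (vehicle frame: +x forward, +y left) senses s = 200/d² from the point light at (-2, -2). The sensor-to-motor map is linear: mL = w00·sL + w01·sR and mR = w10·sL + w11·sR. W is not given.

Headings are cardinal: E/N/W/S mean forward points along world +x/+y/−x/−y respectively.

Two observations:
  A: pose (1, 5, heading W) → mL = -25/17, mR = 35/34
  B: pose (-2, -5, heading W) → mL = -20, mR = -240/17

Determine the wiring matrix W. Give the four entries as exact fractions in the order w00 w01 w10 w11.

0 -1/2 1/2 -1/2

obs A: pose=(1,5,W) → sL=5, sR=50/17, mL=-25/17, mR=35/34
obs B: pose=(-2,-5,W) → sL=200/17, sR=40, mL=-20, mR=-240/17
sensor matrix S = [[5, 50/17], [200/17, 40]]; det S = 47800/289
solve [mL_A; mL_B] = S·[w00; w01] and [mR_A; mR_B] = S·[w10; w11]:
  w00 = 0, w01 = -1/2, w10 = 1/2, w11 = -1/2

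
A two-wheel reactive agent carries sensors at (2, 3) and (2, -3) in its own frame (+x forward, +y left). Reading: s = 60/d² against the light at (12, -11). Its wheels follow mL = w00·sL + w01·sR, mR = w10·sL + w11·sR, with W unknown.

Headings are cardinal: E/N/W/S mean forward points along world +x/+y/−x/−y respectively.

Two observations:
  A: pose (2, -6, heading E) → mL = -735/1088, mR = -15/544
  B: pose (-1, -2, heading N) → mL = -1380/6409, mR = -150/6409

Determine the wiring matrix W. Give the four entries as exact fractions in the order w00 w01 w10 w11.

-1/2 -1/2 -1 1/2

obs A: pose=(2,-6,E) → sL=15/32, sR=15/17, mL=-735/1088, mR=-15/544
obs B: pose=(-1,-2,N) → sL=60/377, sR=60/221, mL=-1380/6409, mR=-150/6409
sensor matrix S = [[15/32, 15/17], [60/377, 60/221]]; det S = -675/51272
solve [mL_A; mL_B] = S·[w00; w01] and [mR_A; mR_B] = S·[w10; w11]:
  w00 = -1/2, w01 = -1/2, w10 = -1, w11 = 1/2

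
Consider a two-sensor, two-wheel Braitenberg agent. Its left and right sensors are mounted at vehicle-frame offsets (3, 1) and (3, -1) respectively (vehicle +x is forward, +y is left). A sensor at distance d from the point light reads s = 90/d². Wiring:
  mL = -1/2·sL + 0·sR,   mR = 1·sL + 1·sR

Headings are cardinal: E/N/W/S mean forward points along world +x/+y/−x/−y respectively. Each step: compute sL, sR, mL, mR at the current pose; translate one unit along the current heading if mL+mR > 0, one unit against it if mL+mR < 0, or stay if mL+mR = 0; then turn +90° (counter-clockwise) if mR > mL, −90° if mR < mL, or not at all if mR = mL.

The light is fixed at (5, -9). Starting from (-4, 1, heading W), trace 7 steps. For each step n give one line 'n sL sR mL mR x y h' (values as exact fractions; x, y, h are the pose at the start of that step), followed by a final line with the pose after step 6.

0 2/5 18/53 -1/5 196/265 -4 1 W
1 9/13 9/17 -9/26 270/221 -5 1 S
2 90/149 90/113 -45/149 23580/16837 -5 0 E
3 45/122 45/104 -45/244 5085/6344 -4 0 N
4 2/5 18/53 -1/5 196/265 -4 1 W
5 9/13 9/17 -9/26 270/221 -5 1 S
6 90/149 90/113 -45/149 23580/16837 -5 0 E
final -4 0 N

n=0: pose=(-4,1,W); sL=2/5, sR=18/53; mL=-1/5, mR=196/265; mL+mR=143/265 → advance +1; mR−mL=249/265 → turn +1·90°
n=1: pose=(-5,1,S); sL=9/13, sR=9/17; mL=-9/26, mR=270/221; mL+mR=387/442 → advance +1; mR−mL=693/442 → turn +1·90°
n=2: pose=(-5,0,E); sL=90/149, sR=90/113; mL=-45/149, mR=23580/16837; mL+mR=18495/16837 → advance +1; mR−mL=28665/16837 → turn +1·90°
n=3: pose=(-4,0,N); sL=45/122, sR=45/104; mL=-45/244, mR=5085/6344; mL+mR=3915/6344 → advance +1; mR−mL=6255/6344 → turn +1·90°
n=4: pose=(-4,1,W); sL=2/5, sR=18/53; mL=-1/5, mR=196/265; mL+mR=143/265 → advance +1; mR−mL=249/265 → turn +1·90°
n=5: pose=(-5,1,S); sL=9/13, sR=9/17; mL=-9/26, mR=270/221; mL+mR=387/442 → advance +1; mR−mL=693/442 → turn +1·90°
n=6: pose=(-5,0,E); sL=90/149, sR=90/113; mL=-45/149, mR=23580/16837; mL+mR=18495/16837 → advance +1; mR−mL=28665/16837 → turn +1·90°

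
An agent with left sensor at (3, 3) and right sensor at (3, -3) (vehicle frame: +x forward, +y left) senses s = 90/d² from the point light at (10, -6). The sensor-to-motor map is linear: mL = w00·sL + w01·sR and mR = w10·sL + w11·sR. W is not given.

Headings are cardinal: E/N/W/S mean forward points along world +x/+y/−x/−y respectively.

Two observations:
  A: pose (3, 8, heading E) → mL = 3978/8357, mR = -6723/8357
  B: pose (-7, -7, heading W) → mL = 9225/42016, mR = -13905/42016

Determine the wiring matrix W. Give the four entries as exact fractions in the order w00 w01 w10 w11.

obs A: pose=(3,8,E) → sL=18/61, sR=90/137, mL=3978/8357, mR=-6723/8357
obs B: pose=(-7,-7,W) → sL=45/208, sR=45/202, mL=9225/42016, mR=-13905/42016
sensor matrix S = [[18/61, 90/137], [45/208, 45/202]]; det S = -6705585/87781928
solve [mL_A; mL_B] = S·[w00; w01] and [mR_A; mR_B] = S·[w10; w11]:
  w00 = 1/2, w01 = 1/2, w10 = -1/2, w11 = -1

1/2 1/2 -1/2 -1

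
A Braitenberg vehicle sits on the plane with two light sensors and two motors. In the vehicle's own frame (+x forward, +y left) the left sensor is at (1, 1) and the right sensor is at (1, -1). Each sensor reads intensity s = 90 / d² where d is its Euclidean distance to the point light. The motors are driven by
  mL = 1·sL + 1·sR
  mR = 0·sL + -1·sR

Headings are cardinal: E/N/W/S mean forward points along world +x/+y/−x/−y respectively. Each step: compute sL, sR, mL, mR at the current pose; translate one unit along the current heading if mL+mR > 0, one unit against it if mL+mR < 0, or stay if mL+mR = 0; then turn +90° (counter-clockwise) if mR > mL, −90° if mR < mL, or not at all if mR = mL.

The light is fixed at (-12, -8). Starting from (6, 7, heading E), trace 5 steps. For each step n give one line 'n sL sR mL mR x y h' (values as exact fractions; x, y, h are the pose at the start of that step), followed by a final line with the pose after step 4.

n=0: pose=(6,7,E); sL=90/617, sR=90/557; mL=105660/343669, mR=-90/557; mL+mR=90/617 → advance +1; mR−mL=-161190/343669 → turn -1·90°
n=1: pose=(7,7,S); sL=45/298, sR=9/52; mL=2511/7748, mR=-9/52; mL+mR=45/298 → advance +1; mR−mL=-963/1937 → turn -1·90°
n=2: pose=(7,6,W); sL=90/493, sR=10/61; mL=10420/30073, mR=-10/61; mL+mR=90/493 → advance +1; mR−mL=-15350/30073 → turn -1·90°
n=3: pose=(6,6,N); sL=45/257, sR=45/293; mL=24750/75301, mR=-45/293; mL+mR=45/257 → advance +1; mR−mL=-36315/75301 → turn -1·90°
n=4: pose=(6,7,E); sL=90/617, sR=90/557; mL=105660/343669, mR=-90/557; mL+mR=90/617 → advance +1; mR−mL=-161190/343669 → turn -1·90°

0 90/617 90/557 105660/343669 -90/557 6 7 E
1 45/298 9/52 2511/7748 -9/52 7 7 S
2 90/493 10/61 10420/30073 -10/61 7 6 W
3 45/257 45/293 24750/75301 -45/293 6 6 N
4 90/617 90/557 105660/343669 -90/557 6 7 E
final 7 7 S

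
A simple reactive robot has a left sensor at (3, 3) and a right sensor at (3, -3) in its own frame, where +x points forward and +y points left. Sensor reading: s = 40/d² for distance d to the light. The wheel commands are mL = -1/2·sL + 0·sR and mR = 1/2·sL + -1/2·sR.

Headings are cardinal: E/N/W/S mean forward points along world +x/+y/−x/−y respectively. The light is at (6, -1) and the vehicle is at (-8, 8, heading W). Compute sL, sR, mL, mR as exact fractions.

8/65 40/433 -4/65 432/28145

left sensor world pos  = (-11, 5); dL² = 325
right sensor world pos = (-11, 11); dR² = 433
sL = 40/325 = 8/65
sR = 40/433 = 40/433
mL = -1/2·sL + 0·sR = -4/65
mR = 1/2·sL + -1/2·sR = 432/28145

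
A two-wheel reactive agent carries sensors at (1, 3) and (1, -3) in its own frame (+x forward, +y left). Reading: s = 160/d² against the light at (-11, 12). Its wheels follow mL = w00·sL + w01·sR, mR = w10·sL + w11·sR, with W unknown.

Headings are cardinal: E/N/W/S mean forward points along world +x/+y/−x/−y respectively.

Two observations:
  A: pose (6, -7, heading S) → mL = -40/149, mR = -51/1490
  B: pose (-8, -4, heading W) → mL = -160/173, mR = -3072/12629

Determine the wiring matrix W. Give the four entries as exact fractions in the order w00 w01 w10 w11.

0 -1 1/2 -1/2

obs A: pose=(6,-7,S) → sL=1/5, sR=40/149, mL=-40/149, mR=-51/1490
obs B: pose=(-8,-4,W) → sL=32/73, sR=160/173, mL=-160/173, mR=-3072/12629
sensor matrix S = [[1/5, 40/149], [32/73, 160/173]]; det S = 126624/1881721
solve [mL_A; mL_B] = S·[w00; w01] and [mR_A; mR_B] = S·[w10; w11]:
  w00 = 0, w01 = -1, w10 = 1/2, w11 = -1/2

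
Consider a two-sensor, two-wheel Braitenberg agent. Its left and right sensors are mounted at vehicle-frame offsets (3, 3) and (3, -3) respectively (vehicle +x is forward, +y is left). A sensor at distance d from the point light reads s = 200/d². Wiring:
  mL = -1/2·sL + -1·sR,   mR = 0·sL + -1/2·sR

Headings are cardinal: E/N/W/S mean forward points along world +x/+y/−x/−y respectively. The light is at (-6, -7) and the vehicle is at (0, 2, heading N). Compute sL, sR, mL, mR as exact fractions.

left sensor world pos  = (-3, 5); dL² = 153
right sensor world pos = (3, 5); dR² = 225
sL = 200/153 = 200/153
sR = 200/225 = 8/9
mL = -1/2·sL + -1·sR = -236/153
mR = 0·sL + -1/2·sR = -4/9

200/153 8/9 -236/153 -4/9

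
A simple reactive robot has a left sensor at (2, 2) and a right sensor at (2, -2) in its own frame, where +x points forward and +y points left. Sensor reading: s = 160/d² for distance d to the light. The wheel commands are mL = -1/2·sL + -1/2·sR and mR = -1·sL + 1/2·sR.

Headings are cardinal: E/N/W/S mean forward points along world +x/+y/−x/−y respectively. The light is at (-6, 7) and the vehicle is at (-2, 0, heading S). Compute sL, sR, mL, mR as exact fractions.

left sensor world pos  = (0, -2); dL² = 117
right sensor world pos = (-4, -2); dR² = 85
sL = 160/117 = 160/117
sR = 160/85 = 32/17
mL = -1/2·sL + -1/2·sR = -3232/1989
mR = -1·sL + 1/2·sR = -848/1989

160/117 32/17 -3232/1989 -848/1989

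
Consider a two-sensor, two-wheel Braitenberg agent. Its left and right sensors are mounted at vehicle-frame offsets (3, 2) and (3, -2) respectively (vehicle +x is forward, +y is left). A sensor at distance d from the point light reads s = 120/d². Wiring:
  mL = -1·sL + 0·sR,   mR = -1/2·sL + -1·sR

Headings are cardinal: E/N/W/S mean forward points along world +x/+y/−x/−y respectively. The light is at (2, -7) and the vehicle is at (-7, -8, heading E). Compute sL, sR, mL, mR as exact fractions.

120/37 8/3 -120/37 -476/111

left sensor world pos  = (-4, -6); dL² = 37
right sensor world pos = (-4, -10); dR² = 45
sL = 120/37 = 120/37
sR = 120/45 = 8/3
mL = -1·sL + 0·sR = -120/37
mR = -1/2·sL + -1·sR = -476/111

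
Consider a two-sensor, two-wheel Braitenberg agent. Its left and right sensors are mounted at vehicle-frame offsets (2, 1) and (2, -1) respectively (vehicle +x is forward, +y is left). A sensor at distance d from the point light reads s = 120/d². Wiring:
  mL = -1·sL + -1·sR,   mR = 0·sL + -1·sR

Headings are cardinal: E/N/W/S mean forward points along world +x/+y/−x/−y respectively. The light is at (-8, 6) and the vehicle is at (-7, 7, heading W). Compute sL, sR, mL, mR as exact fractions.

left sensor world pos  = (-9, 6); dL² = 1
right sensor world pos = (-9, 8); dR² = 5
sL = 120/1 = 120
sR = 120/5 = 24
mL = -1·sL + -1·sR = -144
mR = 0·sL + -1·sR = -24

120 24 -144 -24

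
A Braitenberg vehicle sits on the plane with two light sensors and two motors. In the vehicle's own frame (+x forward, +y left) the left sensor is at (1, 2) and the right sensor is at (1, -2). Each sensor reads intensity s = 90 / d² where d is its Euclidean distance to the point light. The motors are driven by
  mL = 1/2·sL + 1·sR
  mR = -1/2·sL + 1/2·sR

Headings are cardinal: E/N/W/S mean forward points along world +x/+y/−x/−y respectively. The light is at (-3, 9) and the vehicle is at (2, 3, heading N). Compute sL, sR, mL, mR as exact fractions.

left sensor world pos  = (0, 4); dL² = 34
right sensor world pos = (4, 4); dR² = 74
sL = 90/34 = 45/17
sR = 90/74 = 45/37
mL = 1/2·sL + 1·sR = 3195/1258
mR = -1/2·sL + 1/2·sR = -450/629

45/17 45/37 3195/1258 -450/629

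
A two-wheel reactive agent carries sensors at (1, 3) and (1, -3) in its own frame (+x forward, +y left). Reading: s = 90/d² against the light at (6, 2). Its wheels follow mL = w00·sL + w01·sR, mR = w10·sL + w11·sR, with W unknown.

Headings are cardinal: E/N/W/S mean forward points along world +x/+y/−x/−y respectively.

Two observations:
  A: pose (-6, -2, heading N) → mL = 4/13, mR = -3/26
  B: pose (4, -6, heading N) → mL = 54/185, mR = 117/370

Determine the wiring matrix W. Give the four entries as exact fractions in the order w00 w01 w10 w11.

obs A: pose=(-6,-2,N) → sL=5/13, sR=1, mL=4/13, mR=-3/26
obs B: pose=(4,-6,N) → sL=45/37, sR=9/5, mL=54/185, mR=117/370
sensor matrix S = [[5/13, 1], [45/37, 9/5]]; det S = -252/481
solve [mL_A; mL_B] = S·[w00; w01] and [mR_A; mR_B] = S·[w10; w11]:
  w00 = -1/2, w01 = 1/2, w10 = 1, w11 = -1/2

-1/2 1/2 1 -1/2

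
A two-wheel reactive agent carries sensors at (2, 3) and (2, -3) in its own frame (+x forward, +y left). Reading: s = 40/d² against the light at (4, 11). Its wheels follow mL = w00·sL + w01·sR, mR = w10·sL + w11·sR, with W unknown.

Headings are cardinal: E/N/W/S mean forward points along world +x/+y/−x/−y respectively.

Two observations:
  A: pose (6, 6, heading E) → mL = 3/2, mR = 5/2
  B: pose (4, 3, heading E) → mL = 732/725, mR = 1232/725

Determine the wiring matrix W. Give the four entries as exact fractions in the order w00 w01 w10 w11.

1/2 1 1 1

obs A: pose=(6,6,E) → sL=2, sR=1/2, mL=3/2, mR=5/2
obs B: pose=(4,3,E) → sL=40/29, sR=8/25, mL=732/725, mR=1232/725
sensor matrix S = [[2, 1/2], [40/29, 8/25]]; det S = -36/725
solve [mL_A; mL_B] = S·[w00; w01] and [mR_A; mR_B] = S·[w10; w11]:
  w00 = 1/2, w01 = 1, w10 = 1, w11 = 1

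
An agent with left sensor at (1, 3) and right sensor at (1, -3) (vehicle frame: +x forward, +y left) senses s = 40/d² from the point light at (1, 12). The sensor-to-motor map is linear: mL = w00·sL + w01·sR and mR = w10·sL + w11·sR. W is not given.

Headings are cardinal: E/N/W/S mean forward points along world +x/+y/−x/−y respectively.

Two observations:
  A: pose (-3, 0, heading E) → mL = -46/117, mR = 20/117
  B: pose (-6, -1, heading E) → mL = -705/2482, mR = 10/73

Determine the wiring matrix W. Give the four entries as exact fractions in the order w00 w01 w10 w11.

-1/2 -1 0 1

obs A: pose=(-3,0,E) → sL=4/9, sR=20/117, mL=-46/117, mR=20/117
obs B: pose=(-6,-1,E) → sL=5/17, sR=10/73, mL=-705/2482, mR=10/73
sensor matrix S = [[4/9, 20/117], [5/17, 10/73]]; det S = 1540/145197
solve [mL_A; mL_B] = S·[w00; w01] and [mR_A; mR_B] = S·[w10; w11]:
  w00 = -1/2, w01 = -1, w10 = 0, w11 = 1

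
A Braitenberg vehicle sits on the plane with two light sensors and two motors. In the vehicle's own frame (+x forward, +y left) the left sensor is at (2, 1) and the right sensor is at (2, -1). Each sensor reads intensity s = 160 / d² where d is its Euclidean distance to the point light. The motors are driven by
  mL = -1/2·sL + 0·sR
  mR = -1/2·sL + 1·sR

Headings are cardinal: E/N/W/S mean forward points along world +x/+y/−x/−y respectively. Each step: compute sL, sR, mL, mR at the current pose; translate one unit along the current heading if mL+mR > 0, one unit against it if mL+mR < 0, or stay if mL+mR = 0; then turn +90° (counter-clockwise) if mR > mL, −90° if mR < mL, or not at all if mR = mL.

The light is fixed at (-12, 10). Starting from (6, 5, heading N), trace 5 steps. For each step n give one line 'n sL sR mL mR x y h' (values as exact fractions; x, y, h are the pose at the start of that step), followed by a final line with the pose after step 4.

n=0: pose=(6,5,N); sL=80/149, sR=16/37; mL=-40/149, mR=904/5513; mL+mR=-576/5513 → advance -1; mR−mL=16/37 → turn +1·90°
n=1: pose=(6,4,W); sL=32/61, sR=160/281; mL=-16/61, mR=5264/17141; mL+mR=768/17141 → advance +1; mR−mL=160/281 → turn +1·90°
n=2: pose=(5,4,S); sL=40/97, sR=1/2; mL=-20/97, mR=57/194; mL+mR=17/194 → advance +1; mR−mL=1/2 → turn +1·90°
n=3: pose=(5,3,E); sL=160/397, sR=32/85; mL=-80/397, mR=5904/33745; mL+mR=-896/33745 → advance -1; mR−mL=32/85 → turn +1·90°
n=4: pose=(4,3,N); sL=16/25, sR=80/157; mL=-8/25, mR=744/3925; mL+mR=-512/3925 → advance -1; mR−mL=80/157 → turn +1·90°

0 80/149 16/37 -40/149 904/5513 6 5 N
1 32/61 160/281 -16/61 5264/17141 6 4 W
2 40/97 1/2 -20/97 57/194 5 4 S
3 160/397 32/85 -80/397 5904/33745 5 3 E
4 16/25 80/157 -8/25 744/3925 4 3 N
final 4 2 W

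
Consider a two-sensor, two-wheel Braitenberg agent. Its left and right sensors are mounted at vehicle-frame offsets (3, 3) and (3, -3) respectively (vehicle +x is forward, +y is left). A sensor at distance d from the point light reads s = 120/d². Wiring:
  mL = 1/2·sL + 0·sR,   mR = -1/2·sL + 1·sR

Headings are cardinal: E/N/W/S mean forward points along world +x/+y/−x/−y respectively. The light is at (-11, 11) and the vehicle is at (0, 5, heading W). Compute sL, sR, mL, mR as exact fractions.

left sensor world pos  = (-3, 2); dL² = 145
right sensor world pos = (-3, 8); dR² = 73
sL = 120/145 = 24/29
sR = 120/73 = 120/73
mL = 1/2·sL + 0·sR = 12/29
mR = -1/2·sL + 1·sR = 2604/2117

24/29 120/73 12/29 2604/2117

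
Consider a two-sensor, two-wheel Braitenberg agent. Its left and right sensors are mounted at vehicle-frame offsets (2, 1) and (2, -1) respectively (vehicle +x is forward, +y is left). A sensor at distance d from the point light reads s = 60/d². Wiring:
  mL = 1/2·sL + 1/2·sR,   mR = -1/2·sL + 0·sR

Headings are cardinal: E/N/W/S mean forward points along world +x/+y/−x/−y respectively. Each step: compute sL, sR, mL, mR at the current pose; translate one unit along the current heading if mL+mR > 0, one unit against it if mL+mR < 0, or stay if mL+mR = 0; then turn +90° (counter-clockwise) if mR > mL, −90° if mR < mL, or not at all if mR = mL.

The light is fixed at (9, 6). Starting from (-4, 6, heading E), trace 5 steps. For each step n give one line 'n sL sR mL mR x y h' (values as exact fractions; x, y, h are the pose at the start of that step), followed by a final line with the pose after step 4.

n=0: pose=(-4,6,E); sL=30/61, sR=30/61; mL=30/61, mR=-15/61; mL+mR=15/61 → advance +1; mR−mL=-45/61 → turn -1·90°
n=1: pose=(-3,6,S); sL=12/25, sR=60/173; mL=1788/4325, mR=-6/25; mL+mR=30/173 → advance +1; mR−mL=-2826/4325 → turn -1·90°
n=2: pose=(-3,5,W); sL=3/10, sR=15/49; mL=297/980, mR=-3/20; mL+mR=15/98 → advance +1; mR−mL=-111/245 → turn -1·90°
n=3: pose=(-4,5,N); sL=60/197, sR=12/29; mL=2052/5713, mR=-30/197; mL+mR=6/29 → advance +1; mR−mL=-2922/5713 → turn -1·90°
n=4: pose=(-4,6,E); sL=30/61, sR=30/61; mL=30/61, mR=-15/61; mL+mR=15/61 → advance +1; mR−mL=-45/61 → turn -1·90°

0 30/61 30/61 30/61 -15/61 -4 6 E
1 12/25 60/173 1788/4325 -6/25 -3 6 S
2 3/10 15/49 297/980 -3/20 -3 5 W
3 60/197 12/29 2052/5713 -30/197 -4 5 N
4 30/61 30/61 30/61 -15/61 -4 6 E
final -3 6 S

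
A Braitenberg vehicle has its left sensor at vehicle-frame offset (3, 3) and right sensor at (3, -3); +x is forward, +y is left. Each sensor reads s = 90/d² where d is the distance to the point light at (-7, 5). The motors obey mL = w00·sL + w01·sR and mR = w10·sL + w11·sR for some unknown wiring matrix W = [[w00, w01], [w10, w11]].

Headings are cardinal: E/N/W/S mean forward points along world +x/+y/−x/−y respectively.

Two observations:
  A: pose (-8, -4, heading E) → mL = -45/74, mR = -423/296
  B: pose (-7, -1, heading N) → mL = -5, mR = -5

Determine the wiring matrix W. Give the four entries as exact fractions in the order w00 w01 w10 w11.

obs A: pose=(-8,-4,E) → sL=9/4, sR=45/74, mL=-45/74, mR=-423/296
obs B: pose=(-7,-1,N) → sL=5, sR=5, mL=-5, mR=-5
sensor matrix S = [[9/4, 45/74], [5, 5]]; det S = 1215/148
solve [mL_A; mL_B] = S·[w00; w01] and [mR_A; mR_B] = S·[w10; w11]:
  w00 = 0, w01 = -1, w10 = -1/2, w11 = -1/2

0 -1 -1/2 -1/2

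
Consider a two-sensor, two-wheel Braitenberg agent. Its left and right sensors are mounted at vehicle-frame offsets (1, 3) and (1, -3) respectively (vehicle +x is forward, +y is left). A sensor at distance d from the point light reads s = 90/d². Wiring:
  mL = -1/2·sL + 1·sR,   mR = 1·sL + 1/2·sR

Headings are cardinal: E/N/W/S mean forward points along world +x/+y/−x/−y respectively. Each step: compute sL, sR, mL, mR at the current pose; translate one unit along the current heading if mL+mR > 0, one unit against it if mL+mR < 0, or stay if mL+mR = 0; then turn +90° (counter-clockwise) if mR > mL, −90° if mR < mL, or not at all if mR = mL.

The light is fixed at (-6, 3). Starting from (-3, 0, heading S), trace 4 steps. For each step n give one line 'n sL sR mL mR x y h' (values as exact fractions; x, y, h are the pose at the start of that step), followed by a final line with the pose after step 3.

n=0: pose=(-3,0,S); sL=45/26, sR=45/8; mL=495/104, mR=945/208; mL+mR=1935/208 → advance +1; mR−mL=-45/208 → turn -1·90°
n=1: pose=(-3,-1,W); sL=90/53, sR=18; mL=909/53, mR=567/53; mL+mR=1476/53 → advance +1; mR−mL=-342/53 → turn -1·90°
n=2: pose=(-4,-1,N); sL=9, sR=45/17; mL=-63/34, mR=351/34; mL+mR=144/17 → advance +1; mR−mL=207/17 → turn +1·90°
n=3: pose=(-4,0,W); sL=90/37, sR=90; mL=3285/37, mR=1755/37; mL+mR=5040/37 → advance +1; mR−mL=-1530/37 → turn -1·90°

0 45/26 45/8 495/104 945/208 -3 0 S
1 90/53 18 909/53 567/53 -3 -1 W
2 9 45/17 -63/34 351/34 -4 -1 N
3 90/37 90 3285/37 1755/37 -4 0 W
final -5 0 N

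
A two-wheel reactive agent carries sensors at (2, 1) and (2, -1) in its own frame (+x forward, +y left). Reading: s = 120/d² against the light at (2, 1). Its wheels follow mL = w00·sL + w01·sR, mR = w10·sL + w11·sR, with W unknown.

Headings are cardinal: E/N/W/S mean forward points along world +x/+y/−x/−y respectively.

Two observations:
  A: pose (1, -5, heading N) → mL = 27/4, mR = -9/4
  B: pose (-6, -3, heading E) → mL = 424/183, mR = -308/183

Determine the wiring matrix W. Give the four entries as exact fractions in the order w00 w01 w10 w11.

obs A: pose=(1,-5,N) → sL=6, sR=15/2, mL=27/4, mR=-9/4
obs B: pose=(-6,-3,E) → sL=8/3, sR=120/61, mL=424/183, mR=-308/183
sensor matrix S = [[6, 15/2], [8/3, 120/61]]; det S = -500/61
solve [mL_A; mL_B] = S·[w00; w01] and [mR_A; mR_B] = S·[w10; w11]:
  w00 = 1/2, w01 = 1/2, w10 = -1, w11 = 1/2

1/2 1/2 -1 1/2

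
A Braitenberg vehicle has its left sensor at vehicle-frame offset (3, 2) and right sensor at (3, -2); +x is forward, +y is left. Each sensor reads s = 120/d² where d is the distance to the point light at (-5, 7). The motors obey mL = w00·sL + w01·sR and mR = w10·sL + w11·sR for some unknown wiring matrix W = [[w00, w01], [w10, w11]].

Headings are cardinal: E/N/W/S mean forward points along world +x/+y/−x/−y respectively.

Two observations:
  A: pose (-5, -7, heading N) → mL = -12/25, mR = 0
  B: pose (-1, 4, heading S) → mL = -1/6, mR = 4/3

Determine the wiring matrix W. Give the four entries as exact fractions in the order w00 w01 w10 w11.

obs A: pose=(-5,-7,N) → sL=24/25, sR=24/25, mL=-12/25, mR=0
obs B: pose=(-1,4,S) → sL=5/3, sR=3, mL=-1/6, mR=4/3
sensor matrix S = [[24/25, 24/25], [5/3, 3]]; det S = 32/25
solve [mL_A; mL_B] = S·[w00; w01] and [mR_A; mR_B] = S·[w10; w11]:
  w00 = -1, w01 = 1/2, w10 = -1, w11 = 1

-1 1/2 -1 1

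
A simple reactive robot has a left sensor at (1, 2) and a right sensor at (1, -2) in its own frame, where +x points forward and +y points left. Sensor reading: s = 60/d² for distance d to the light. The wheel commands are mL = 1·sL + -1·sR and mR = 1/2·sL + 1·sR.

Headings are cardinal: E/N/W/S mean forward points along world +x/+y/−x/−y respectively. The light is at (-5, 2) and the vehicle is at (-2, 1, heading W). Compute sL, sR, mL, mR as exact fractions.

left sensor world pos  = (-3, -1); dL² = 13
right sensor world pos = (-3, 3); dR² = 5
sL = 60/13 = 60/13
sR = 60/5 = 12
mL = 1·sL + -1·sR = -96/13
mR = 1/2·sL + 1·sR = 186/13

60/13 12 -96/13 186/13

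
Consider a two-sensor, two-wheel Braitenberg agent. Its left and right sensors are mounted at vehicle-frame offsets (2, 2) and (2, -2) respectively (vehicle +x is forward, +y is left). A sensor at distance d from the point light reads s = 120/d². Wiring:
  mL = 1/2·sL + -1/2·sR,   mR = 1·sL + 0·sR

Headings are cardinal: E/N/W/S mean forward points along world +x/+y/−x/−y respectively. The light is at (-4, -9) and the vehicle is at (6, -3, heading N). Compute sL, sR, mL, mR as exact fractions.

15/16 15/26 75/416 15/16

left sensor world pos  = (4, -1); dL² = 128
right sensor world pos = (8, -1); dR² = 208
sL = 120/128 = 15/16
sR = 120/208 = 15/26
mL = 1/2·sL + -1/2·sR = 75/416
mR = 1·sL + 0·sR = 15/16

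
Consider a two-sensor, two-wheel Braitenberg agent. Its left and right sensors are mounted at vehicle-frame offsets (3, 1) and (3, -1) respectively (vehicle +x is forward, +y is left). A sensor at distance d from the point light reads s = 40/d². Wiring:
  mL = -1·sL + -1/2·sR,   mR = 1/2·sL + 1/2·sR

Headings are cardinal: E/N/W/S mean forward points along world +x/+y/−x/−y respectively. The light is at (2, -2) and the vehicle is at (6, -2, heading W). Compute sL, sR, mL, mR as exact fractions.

20 20 -30 20

left sensor world pos  = (3, -3); dL² = 2
right sensor world pos = (3, -1); dR² = 2
sL = 40/2 = 20
sR = 40/2 = 20
mL = -1·sL + -1/2·sR = -30
mR = 1/2·sL + 1/2·sR = 20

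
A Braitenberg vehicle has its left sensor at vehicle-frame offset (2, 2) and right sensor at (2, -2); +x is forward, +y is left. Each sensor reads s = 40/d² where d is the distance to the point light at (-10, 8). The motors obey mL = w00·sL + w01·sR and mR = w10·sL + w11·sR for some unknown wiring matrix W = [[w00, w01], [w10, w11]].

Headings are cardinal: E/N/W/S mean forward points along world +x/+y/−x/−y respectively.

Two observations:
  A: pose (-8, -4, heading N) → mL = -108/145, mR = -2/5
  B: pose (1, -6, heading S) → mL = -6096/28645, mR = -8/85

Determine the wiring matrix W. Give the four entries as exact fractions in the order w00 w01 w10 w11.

obs A: pose=(-8,-4,N) → sL=2/5, sR=10/29, mL=-108/145, mR=-2/5
obs B: pose=(1,-6,S) → sL=8/85, sR=40/337, mL=-6096/28645, mR=-8/85
sensor matrix S = [[2/5, 10/29], [8/85, 40/337]]; det S = 2496/166141
solve [mL_A; mL_B] = S·[w00; w01] and [mR_A; mR_B] = S·[w10; w11]:
  w00 = -1, w01 = -1, w10 = -1, w11 = 0

-1 -1 -1 0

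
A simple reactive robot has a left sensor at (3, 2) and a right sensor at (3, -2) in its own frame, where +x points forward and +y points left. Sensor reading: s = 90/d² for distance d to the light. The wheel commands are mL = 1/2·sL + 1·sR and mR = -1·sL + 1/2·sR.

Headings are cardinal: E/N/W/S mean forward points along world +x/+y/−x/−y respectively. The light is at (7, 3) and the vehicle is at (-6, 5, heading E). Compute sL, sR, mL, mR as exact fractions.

45/58 9/10 747/580 -189/580

left sensor world pos  = (-3, 7); dL² = 116
right sensor world pos = (-3, 3); dR² = 100
sL = 90/116 = 45/58
sR = 90/100 = 9/10
mL = 1/2·sL + 1·sR = 747/580
mR = -1·sL + 1/2·sR = -189/580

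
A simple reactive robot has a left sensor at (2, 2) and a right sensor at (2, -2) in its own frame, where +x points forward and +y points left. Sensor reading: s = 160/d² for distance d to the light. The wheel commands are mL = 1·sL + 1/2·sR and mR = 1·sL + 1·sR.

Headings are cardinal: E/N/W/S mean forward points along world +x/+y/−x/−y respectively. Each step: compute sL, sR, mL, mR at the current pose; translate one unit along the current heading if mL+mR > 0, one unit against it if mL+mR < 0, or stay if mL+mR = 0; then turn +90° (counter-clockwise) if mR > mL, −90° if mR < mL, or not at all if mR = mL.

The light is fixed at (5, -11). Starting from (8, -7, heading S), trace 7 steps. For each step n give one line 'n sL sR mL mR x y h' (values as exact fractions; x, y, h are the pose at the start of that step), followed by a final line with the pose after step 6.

0 160/29 32 624/29 1088/29 8 -7 S
1 16/5 80/13 408/65 608/65 8 -8 E
2 160/29 160/61 12080/1769 14400/1769 9 -8 N
3 20 4 22 24 9 -7 W
4 160/29 32 624/29 1088/29 8 -7 S
5 16/5 80/13 408/65 608/65 8 -8 E
6 160/29 160/61 12080/1769 14400/1769 9 -8 N
final 9 -7 W

n=0: pose=(8,-7,S); sL=160/29, sR=32; mL=624/29, mR=1088/29; mL+mR=1712/29 → advance +1; mR−mL=16 → turn +1·90°
n=1: pose=(8,-8,E); sL=16/5, sR=80/13; mL=408/65, mR=608/65; mL+mR=1016/65 → advance +1; mR−mL=40/13 → turn +1·90°
n=2: pose=(9,-8,N); sL=160/29, sR=160/61; mL=12080/1769, mR=14400/1769; mL+mR=26480/1769 → advance +1; mR−mL=80/61 → turn +1·90°
n=3: pose=(9,-7,W); sL=20, sR=4; mL=22, mR=24; mL+mR=46 → advance +1; mR−mL=2 → turn +1·90°
n=4: pose=(8,-7,S); sL=160/29, sR=32; mL=624/29, mR=1088/29; mL+mR=1712/29 → advance +1; mR−mL=16 → turn +1·90°
n=5: pose=(8,-8,E); sL=16/5, sR=80/13; mL=408/65, mR=608/65; mL+mR=1016/65 → advance +1; mR−mL=40/13 → turn +1·90°
n=6: pose=(9,-8,N); sL=160/29, sR=160/61; mL=12080/1769, mR=14400/1769; mL+mR=26480/1769 → advance +1; mR−mL=80/61 → turn +1·90°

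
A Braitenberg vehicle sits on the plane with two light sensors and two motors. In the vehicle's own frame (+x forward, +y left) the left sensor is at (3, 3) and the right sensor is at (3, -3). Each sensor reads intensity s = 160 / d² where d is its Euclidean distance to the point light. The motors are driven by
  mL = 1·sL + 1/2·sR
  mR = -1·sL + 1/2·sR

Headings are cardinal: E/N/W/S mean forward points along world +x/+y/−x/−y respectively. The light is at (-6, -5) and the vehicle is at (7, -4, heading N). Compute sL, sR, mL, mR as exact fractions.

40/29 10/17 825/493 -535/493

left sensor world pos  = (4, -1); dL² = 116
right sensor world pos = (10, -1); dR² = 272
sL = 160/116 = 40/29
sR = 160/272 = 10/17
mL = 1·sL + 1/2·sR = 825/493
mR = -1·sL + 1/2·sR = -535/493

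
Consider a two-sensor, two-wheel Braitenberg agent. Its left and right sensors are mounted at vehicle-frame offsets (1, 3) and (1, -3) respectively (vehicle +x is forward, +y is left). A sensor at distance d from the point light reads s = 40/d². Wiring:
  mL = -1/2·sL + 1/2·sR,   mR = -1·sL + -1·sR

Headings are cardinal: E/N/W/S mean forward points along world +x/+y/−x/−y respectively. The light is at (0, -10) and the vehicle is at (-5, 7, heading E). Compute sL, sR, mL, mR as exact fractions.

left sensor world pos  = (-4, 10); dL² = 416
right sensor world pos = (-4, 4); dR² = 212
sL = 40/416 = 5/52
sR = 40/212 = 10/53
mL = -1/2·sL + 1/2·sR = 255/5512
mR = -1·sL + -1·sR = -785/2756

5/52 10/53 255/5512 -785/2756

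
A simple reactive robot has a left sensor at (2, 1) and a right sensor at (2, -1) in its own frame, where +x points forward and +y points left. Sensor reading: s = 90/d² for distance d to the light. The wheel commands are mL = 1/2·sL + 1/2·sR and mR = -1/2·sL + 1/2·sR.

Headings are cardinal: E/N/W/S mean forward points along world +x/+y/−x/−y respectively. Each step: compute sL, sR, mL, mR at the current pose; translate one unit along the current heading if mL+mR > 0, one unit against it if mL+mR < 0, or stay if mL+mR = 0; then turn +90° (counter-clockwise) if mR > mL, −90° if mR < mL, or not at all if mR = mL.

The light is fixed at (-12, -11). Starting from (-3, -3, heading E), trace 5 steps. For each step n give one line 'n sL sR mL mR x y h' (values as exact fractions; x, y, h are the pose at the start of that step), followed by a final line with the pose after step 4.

n=0: pose=(-3,-3,E); sL=45/101, sR=9/17; mL=837/1717, mR=72/1717; mL+mR=9/17 → advance +1; mR−mL=-45/101 → turn -1·90°
n=1: pose=(-2,-3,S); sL=90/157, sR=10/13; mL=1370/2041, mR=200/2041; mL+mR=10/13 → advance +1; mR−mL=-90/157 → turn -1·90°
n=2: pose=(-2,-4,W); sL=9/10, sR=45/64; mL=513/640, mR=-63/640; mL+mR=45/64 → advance +1; mR−mL=-9/10 → turn -1·90°
n=3: pose=(-3,-4,N); sL=18/29, sR=90/181; mL=2934/5249, mR=-324/5249; mL+mR=90/181 → advance +1; mR−mL=-18/29 → turn -1·90°
n=4: pose=(-3,-3,E); sL=45/101, sR=9/17; mL=837/1717, mR=72/1717; mL+mR=9/17 → advance +1; mR−mL=-45/101 → turn -1·90°

0 45/101 9/17 837/1717 72/1717 -3 -3 E
1 90/157 10/13 1370/2041 200/2041 -2 -3 S
2 9/10 45/64 513/640 -63/640 -2 -4 W
3 18/29 90/181 2934/5249 -324/5249 -3 -4 N
4 45/101 9/17 837/1717 72/1717 -3 -3 E
final -2 -3 S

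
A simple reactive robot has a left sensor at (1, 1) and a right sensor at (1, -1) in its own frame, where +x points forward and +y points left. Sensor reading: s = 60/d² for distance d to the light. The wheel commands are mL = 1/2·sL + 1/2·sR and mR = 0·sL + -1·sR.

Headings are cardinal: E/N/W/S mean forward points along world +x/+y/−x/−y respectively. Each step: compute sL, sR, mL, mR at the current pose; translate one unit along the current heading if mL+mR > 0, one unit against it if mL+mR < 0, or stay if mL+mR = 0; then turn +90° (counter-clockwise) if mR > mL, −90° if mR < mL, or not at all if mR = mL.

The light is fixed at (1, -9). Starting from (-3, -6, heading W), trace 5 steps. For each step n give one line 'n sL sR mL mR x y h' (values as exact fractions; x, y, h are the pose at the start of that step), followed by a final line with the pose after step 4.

0 60/29 60/41 2100/1189 -60/41 -3 -6 W
1 15/13 15/8 315/208 -15/8 -4 -6 N
2 12/5 60/17 252/85 -60/17 -4 -7 E
3 30/13 6/5 114/65 -6/5 -5 -7 S
4 60/49 60/53 3060/2597 -60/53 -5 -8 W
final -6 -8 N

n=0: pose=(-3,-6,W); sL=60/29, sR=60/41; mL=2100/1189, mR=-60/41; mL+mR=360/1189 → advance +1; mR−mL=-3840/1189 → turn -1·90°
n=1: pose=(-4,-6,N); sL=15/13, sR=15/8; mL=315/208, mR=-15/8; mL+mR=-75/208 → advance -1; mR−mL=-705/208 → turn -1·90°
n=2: pose=(-4,-7,E); sL=12/5, sR=60/17; mL=252/85, mR=-60/17; mL+mR=-48/85 → advance -1; mR−mL=-552/85 → turn -1·90°
n=3: pose=(-5,-7,S); sL=30/13, sR=6/5; mL=114/65, mR=-6/5; mL+mR=36/65 → advance +1; mR−mL=-192/65 → turn -1·90°
n=4: pose=(-5,-8,W); sL=60/49, sR=60/53; mL=3060/2597, mR=-60/53; mL+mR=120/2597 → advance +1; mR−mL=-6000/2597 → turn -1·90°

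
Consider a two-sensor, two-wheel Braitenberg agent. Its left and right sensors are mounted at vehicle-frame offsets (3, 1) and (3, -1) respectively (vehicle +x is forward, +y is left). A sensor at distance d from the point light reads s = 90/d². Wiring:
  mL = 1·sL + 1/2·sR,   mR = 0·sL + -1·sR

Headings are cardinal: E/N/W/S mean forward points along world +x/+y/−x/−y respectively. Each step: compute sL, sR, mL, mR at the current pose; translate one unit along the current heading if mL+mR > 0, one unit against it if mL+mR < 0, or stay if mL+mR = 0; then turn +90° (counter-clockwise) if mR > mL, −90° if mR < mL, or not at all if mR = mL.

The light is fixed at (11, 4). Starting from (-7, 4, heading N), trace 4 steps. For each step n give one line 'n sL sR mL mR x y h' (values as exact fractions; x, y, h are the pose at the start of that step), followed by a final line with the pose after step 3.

0 9/37 45/149 4347/11026 -45/149 -7 4 N
1 90/229 2/5 679/1145 -2/5 -7 5 E
2 9/26 45/164 2061/4264 -45/164 -6 5 S
3 90/401 90/401 135/401 -90/401 -6 4 W
final -7 4 N

n=0: pose=(-7,4,N); sL=9/37, sR=45/149; mL=4347/11026, mR=-45/149; mL+mR=1017/11026 → advance +1; mR−mL=-7677/11026 → turn -1·90°
n=1: pose=(-7,5,E); sL=90/229, sR=2/5; mL=679/1145, mR=-2/5; mL+mR=221/1145 → advance +1; mR−mL=-1137/1145 → turn -1·90°
n=2: pose=(-6,5,S); sL=9/26, sR=45/164; mL=2061/4264, mR=-45/164; mL+mR=891/4264 → advance +1; mR−mL=-3231/4264 → turn -1·90°
n=3: pose=(-6,4,W); sL=90/401, sR=90/401; mL=135/401, mR=-90/401; mL+mR=45/401 → advance +1; mR−mL=-225/401 → turn -1·90°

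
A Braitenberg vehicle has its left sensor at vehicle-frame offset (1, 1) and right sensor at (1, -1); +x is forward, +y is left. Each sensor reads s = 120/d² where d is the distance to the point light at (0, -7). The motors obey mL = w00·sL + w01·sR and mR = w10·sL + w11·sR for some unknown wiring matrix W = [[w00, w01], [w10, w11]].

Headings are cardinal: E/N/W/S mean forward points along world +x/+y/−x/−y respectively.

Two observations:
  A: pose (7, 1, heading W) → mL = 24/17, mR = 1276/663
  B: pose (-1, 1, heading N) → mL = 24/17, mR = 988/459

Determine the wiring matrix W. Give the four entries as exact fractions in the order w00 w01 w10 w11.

obs A: pose=(7,1,W) → sL=24/17, sR=40/39, mL=24/17, mR=1276/663
obs B: pose=(-1,1,N) → sL=24/17, sR=40/27, mL=24/17, mR=988/459
sensor matrix S = [[24/17, 40/39], [24/17, 40/27]]; det S = 1280/1989
solve [mL_A; mL_B] = S·[w00; w01] and [mR_A; mR_B] = S·[w10; w11]:
  w00 = 1, w01 = 0, w10 = 1, w11 = 1/2

1 0 1 1/2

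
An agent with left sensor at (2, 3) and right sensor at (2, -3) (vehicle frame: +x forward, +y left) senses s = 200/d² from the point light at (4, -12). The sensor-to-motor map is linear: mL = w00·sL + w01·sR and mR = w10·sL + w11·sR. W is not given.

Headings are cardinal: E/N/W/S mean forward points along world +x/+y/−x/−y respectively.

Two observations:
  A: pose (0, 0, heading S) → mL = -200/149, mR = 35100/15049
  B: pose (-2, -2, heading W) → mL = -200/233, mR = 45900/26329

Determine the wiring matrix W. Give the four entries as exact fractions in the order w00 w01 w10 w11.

obs A: pose=(0,0,S) → sL=200/101, sR=200/149, mL=-200/149, mR=35100/15049
obs B: pose=(-2,-2,W) → sL=200/113, sR=200/233, mL=-200/233, mR=45900/26329
sensor matrix S = [[200/101, 200/149], [200/113, 200/233]]; det S = -267840000/396225121
solve [mL_A; mL_B] = S·[w00; w01] and [mR_A; mR_B] = S·[w10; w11]:
  w00 = 0, w01 = -1, w10 = 1/2, w11 = 1

0 -1 1/2 1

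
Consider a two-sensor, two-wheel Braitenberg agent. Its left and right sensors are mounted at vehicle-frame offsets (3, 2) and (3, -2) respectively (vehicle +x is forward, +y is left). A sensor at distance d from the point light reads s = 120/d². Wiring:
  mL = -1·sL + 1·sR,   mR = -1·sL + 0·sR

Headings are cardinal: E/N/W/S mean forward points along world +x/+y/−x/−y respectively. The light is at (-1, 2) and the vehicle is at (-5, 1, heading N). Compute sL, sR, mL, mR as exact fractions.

3 15 12 -3

left sensor world pos  = (-7, 4); dL² = 40
right sensor world pos = (-3, 4); dR² = 8
sL = 120/40 = 3
sR = 120/8 = 15
mL = -1·sL + 1·sR = 12
mR = -1·sL + 0·sR = -3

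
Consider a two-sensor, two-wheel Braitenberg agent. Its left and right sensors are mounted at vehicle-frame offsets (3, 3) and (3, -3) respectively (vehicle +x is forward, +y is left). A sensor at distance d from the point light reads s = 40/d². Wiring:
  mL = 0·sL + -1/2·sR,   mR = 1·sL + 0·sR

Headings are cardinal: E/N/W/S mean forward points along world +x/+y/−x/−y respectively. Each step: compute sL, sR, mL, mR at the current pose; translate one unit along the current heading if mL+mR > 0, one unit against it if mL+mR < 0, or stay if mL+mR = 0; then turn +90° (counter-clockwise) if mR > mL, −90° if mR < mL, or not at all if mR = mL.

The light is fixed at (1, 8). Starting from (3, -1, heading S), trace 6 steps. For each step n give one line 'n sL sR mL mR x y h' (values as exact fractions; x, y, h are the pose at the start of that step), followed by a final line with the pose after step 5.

n=0: pose=(3,-1,S); sL=40/169, sR=8/29; mL=-4/29, mR=40/169; mL+mR=484/4901 → advance +1; mR−mL=1836/4901 → turn +1·90°
n=1: pose=(3,-2,E); sL=20/37, sR=20/97; mL=-10/97, mR=20/37; mL+mR=1570/3589 → advance +1; mR−mL=2310/3589 → turn +1·90°
n=2: pose=(4,-2,N); sL=40/49, sR=8/17; mL=-4/17, mR=40/49; mL+mR=484/833 → advance +1; mR−mL=876/833 → turn +1·90°
n=3: pose=(4,-1,W); sL=5/18, sR=10/9; mL=-5/9, mR=5/18; mL+mR=-5/18 → advance -1; mR−mL=5/6 → turn +1·90°
n=4: pose=(5,-1,S); sL=40/193, sR=8/29; mL=-4/29, mR=40/193; mL+mR=388/5597 → advance +1; mR−mL=1932/5597 → turn +1·90°
n=5: pose=(5,-2,E); sL=20/49, sR=20/109; mL=-10/109, mR=20/49; mL+mR=1690/5341 → advance +1; mR−mL=2670/5341 → turn +1·90°

0 40/169 8/29 -4/29 40/169 3 -1 S
1 20/37 20/97 -10/97 20/37 3 -2 E
2 40/49 8/17 -4/17 40/49 4 -2 N
3 5/18 10/9 -5/9 5/18 4 -1 W
4 40/193 8/29 -4/29 40/193 5 -1 S
5 20/49 20/109 -10/109 20/49 5 -2 E
final 6 -2 N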